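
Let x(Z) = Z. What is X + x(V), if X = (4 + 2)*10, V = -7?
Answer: 53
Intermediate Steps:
X = 60 (X = 6*10 = 60)
X + x(V) = 60 - 7 = 53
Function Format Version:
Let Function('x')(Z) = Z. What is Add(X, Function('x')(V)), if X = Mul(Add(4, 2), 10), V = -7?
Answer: 53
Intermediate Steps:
X = 60 (X = Mul(6, 10) = 60)
Add(X, Function('x')(V)) = Add(60, -7) = 53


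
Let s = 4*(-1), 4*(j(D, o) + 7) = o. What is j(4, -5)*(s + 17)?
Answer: -429/4 ≈ -107.25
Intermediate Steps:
j(D, o) = -7 + o/4
s = -4
j(4, -5)*(s + 17) = (-7 + (¼)*(-5))*(-4 + 17) = (-7 - 5/4)*13 = -33/4*13 = -429/4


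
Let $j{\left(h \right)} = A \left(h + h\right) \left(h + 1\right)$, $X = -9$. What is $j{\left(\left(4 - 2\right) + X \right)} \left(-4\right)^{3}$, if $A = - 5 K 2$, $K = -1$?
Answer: $-53760$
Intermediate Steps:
$A = 10$ ($A = \left(-5\right) \left(-1\right) 2 = 5 \cdot 2 = 10$)
$j{\left(h \right)} = 20 h \left(1 + h\right)$ ($j{\left(h \right)} = 10 \left(h + h\right) \left(h + 1\right) = 10 \cdot 2 h \left(1 + h\right) = 20 h \left(1 + h\right)$)
$j{\left(\left(4 - 2\right) + X \right)} \left(-4\right)^{3} = 20 \left(\left(4 - 2\right) - 9\right) \left(1 + \left(\left(4 - 2\right) - 9\right)\right) \left(-4\right)^{3} = 20 \left(2 - 9\right) \left(1 + \left(2 - 9\right)\right) \left(-64\right) = 20 \left(-7\right) \left(1 - 7\right) \left(-64\right) = 20 \left(-7\right) \left(-6\right) \left(-64\right) = 840 \left(-64\right) = -53760$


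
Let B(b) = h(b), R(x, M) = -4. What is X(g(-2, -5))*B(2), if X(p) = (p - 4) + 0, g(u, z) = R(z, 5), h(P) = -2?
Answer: 16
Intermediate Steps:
g(u, z) = -4
X(p) = -4 + p (X(p) = (-4 + p) + 0 = -4 + p)
B(b) = -2
X(g(-2, -5))*B(2) = (-4 - 4)*(-2) = -8*(-2) = 16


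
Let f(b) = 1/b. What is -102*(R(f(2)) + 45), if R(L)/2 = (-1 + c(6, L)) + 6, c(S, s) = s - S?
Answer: -4488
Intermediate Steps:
f(b) = 1/b
R(L) = -2 + 2*L (R(L) = 2*((-1 + (L - 1*6)) + 6) = 2*((-1 + (L - 6)) + 6) = 2*((-1 + (-6 + L)) + 6) = 2*((-7 + L) + 6) = 2*(-1 + L) = -2 + 2*L)
-102*(R(f(2)) + 45) = -102*((-2 + 2/2) + 45) = -102*((-2 + 2*(½)) + 45) = -102*((-2 + 1) + 45) = -102*(-1 + 45) = -102*44 = -4488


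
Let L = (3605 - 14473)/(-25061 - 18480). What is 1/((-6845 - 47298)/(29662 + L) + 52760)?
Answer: 1291524010/68138449327237 ≈ 1.8954e-5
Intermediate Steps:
L = 10868/43541 (L = -10868/(-43541) = -10868*(-1/43541) = 10868/43541 ≈ 0.24960)
1/((-6845 - 47298)/(29662 + L) + 52760) = 1/((-6845 - 47298)/(29662 + 10868/43541) + 52760) = 1/(-54143/1291524010/43541 + 52760) = 1/(-54143*43541/1291524010 + 52760) = 1/(-2357440363/1291524010 + 52760) = 1/(68138449327237/1291524010) = 1291524010/68138449327237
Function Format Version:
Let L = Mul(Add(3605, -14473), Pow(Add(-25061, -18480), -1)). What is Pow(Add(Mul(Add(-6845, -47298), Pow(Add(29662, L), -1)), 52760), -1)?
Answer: Rational(1291524010, 68138449327237) ≈ 1.8954e-5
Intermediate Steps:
L = Rational(10868, 43541) (L = Mul(-10868, Pow(-43541, -1)) = Mul(-10868, Rational(-1, 43541)) = Rational(10868, 43541) ≈ 0.24960)
Pow(Add(Mul(Add(-6845, -47298), Pow(Add(29662, L), -1)), 52760), -1) = Pow(Add(Mul(Add(-6845, -47298), Pow(Add(29662, Rational(10868, 43541)), -1)), 52760), -1) = Pow(Add(Mul(-54143, Pow(Rational(1291524010, 43541), -1)), 52760), -1) = Pow(Add(Mul(-54143, Rational(43541, 1291524010)), 52760), -1) = Pow(Add(Rational(-2357440363, 1291524010), 52760), -1) = Pow(Rational(68138449327237, 1291524010), -1) = Rational(1291524010, 68138449327237)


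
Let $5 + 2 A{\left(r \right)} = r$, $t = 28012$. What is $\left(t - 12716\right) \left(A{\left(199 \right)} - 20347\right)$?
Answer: $-309744000$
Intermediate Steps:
$A{\left(r \right)} = - \frac{5}{2} + \frac{r}{2}$
$\left(t - 12716\right) \left(A{\left(199 \right)} - 20347\right) = \left(28012 - 12716\right) \left(\left(- \frac{5}{2} + \frac{1}{2} \cdot 199\right) - 20347\right) = 15296 \left(\left(- \frac{5}{2} + \frac{199}{2}\right) - 20347\right) = 15296 \left(97 - 20347\right) = 15296 \left(-20250\right) = -309744000$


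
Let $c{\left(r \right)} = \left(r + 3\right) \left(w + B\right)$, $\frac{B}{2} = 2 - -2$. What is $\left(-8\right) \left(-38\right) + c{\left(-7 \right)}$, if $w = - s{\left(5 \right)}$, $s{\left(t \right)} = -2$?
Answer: $264$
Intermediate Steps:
$B = 8$ ($B = 2 \left(2 - -2\right) = 2 \left(2 + 2\right) = 2 \cdot 4 = 8$)
$w = 2$ ($w = \left(-1\right) \left(-2\right) = 2$)
$c{\left(r \right)} = 30 + 10 r$ ($c{\left(r \right)} = \left(r + 3\right) \left(2 + 8\right) = \left(3 + r\right) 10 = 30 + 10 r$)
$\left(-8\right) \left(-38\right) + c{\left(-7 \right)} = \left(-8\right) \left(-38\right) + \left(30 + 10 \left(-7\right)\right) = 304 + \left(30 - 70\right) = 304 - 40 = 264$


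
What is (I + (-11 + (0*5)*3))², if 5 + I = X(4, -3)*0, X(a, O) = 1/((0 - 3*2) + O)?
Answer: 256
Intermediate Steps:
X(a, O) = 1/(-6 + O) (X(a, O) = 1/((0 - 6) + O) = 1/(-6 + O))
I = -5 (I = -5 + 0/(-6 - 3) = -5 + 0/(-9) = -5 - ⅑*0 = -5 + 0 = -5)
(I + (-11 + (0*5)*3))² = (-5 + (-11 + (0*5)*3))² = (-5 + (-11 + 0*3))² = (-5 + (-11 + 0))² = (-5 - 11)² = (-16)² = 256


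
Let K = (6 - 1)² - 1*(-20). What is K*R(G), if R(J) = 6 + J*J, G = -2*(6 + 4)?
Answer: 18270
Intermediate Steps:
G = -20 (G = -2*10 = -20)
R(J) = 6 + J²
K = 45 (K = 5² + 20 = 25 + 20 = 45)
K*R(G) = 45*(6 + (-20)²) = 45*(6 + 400) = 45*406 = 18270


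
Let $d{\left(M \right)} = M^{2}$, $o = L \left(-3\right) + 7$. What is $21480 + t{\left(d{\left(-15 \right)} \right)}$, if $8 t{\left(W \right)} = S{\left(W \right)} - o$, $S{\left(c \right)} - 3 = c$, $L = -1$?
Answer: $\frac{86029}{4} \approx 21507.0$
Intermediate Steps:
$o = 10$ ($o = \left(-1\right) \left(-3\right) + 7 = 3 + 7 = 10$)
$S{\left(c \right)} = 3 + c$
$t{\left(W \right)} = - \frac{7}{8} + \frac{W}{8}$ ($t{\left(W \right)} = \frac{\left(3 + W\right) - 10}{8} = \frac{-7 + W}{8} = - \frac{7}{8} + \frac{W}{8}$)
$21480 + t{\left(d{\left(-15 \right)} \right)} = 21480 - \left(\frac{7}{8} - \frac{\left(-15\right)^{2}}{8}\right) = 21480 + \left(- \frac{7}{8} + \frac{1}{8} \cdot 225\right) = 21480 + \left(- \frac{7}{8} + \frac{225}{8}\right) = 21480 + \frac{109}{4} = \frac{86029}{4}$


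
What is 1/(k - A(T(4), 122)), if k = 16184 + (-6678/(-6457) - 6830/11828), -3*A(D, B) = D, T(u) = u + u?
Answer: 114560094/1854398383991 ≈ 6.1778e-5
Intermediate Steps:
T(u) = 2*u
A(D, B) = -D/3
k = 618030963469/38186698 (k = 16184 + (-6678*(-1/6457) - 6830*1/11828) = 16184 + (6678/6457 - 3415/5914) = 16184 + 17443037/38186698 = 618030963469/38186698 ≈ 16184.)
1/(k - A(T(4), 122)) = 1/(618030963469/38186698 - (-1)*2*4/3) = 1/(618030963469/38186698 - (-1)*8/3) = 1/(618030963469/38186698 - 1*(-8/3)) = 1/(618030963469/38186698 + 8/3) = 1/(1854398383991/114560094) = 114560094/1854398383991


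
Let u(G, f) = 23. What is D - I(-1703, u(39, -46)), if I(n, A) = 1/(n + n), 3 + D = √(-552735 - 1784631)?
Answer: -10217/3406 + I*√2337366 ≈ -2.9997 + 1528.8*I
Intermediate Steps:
D = -3 + I*√2337366 (D = -3 + √(-552735 - 1784631) = -3 + √(-2337366) = -3 + I*√2337366 ≈ -3.0 + 1528.8*I)
I(n, A) = 1/(2*n)
D - I(-1703, u(39, -46)) = (-3 + I*√2337366) - 1/(2*(-1703)) = (-3 + I*√2337366) - (-1)/(2*1703) = (-3 + I*√2337366) - 1*(-1/3406) = (-3 + I*√2337366) + 1/3406 = -10217/3406 + I*√2337366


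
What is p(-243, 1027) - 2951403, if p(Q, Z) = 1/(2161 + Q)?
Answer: -5660790953/1918 ≈ -2.9514e+6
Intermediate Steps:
p(-243, 1027) - 2951403 = 1/(2161 - 243) - 2951403 = 1/1918 - 2951403 = -5660790953/1918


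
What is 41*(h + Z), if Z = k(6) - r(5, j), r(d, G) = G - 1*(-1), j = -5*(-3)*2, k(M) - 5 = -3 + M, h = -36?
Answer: -2419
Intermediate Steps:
k(M) = 2 + M (k(M) = 5 + (-3 + M) = 2 + M)
j = 30 (j = 15*2 = 30)
r(d, G) = 1 + G (r(d, G) = G + 1 = 1 + G)
Z = -23 (Z = (2 + 6) - (1 + 30) = 8 - 1*31 = 8 - 31 = -23)
41*(h + Z) = 41*(-36 - 23) = 41*(-59) = -2419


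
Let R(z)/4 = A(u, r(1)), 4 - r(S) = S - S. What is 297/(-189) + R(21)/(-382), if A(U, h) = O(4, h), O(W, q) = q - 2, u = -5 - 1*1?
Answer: -2129/1337 ≈ -1.5924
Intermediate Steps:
u = -6 (u = -5 - 1 = -6)
r(S) = 4 (r(S) = 4 - (S - S) = 4 - 1*0 = 4 + 0 = 4)
O(W, q) = -2 + q
A(U, h) = -2 + h
R(z) = 8 (R(z) = 4*(-2 + 4) = 4*2 = 8)
297/(-189) + R(21)/(-382) = 297/(-189) + 8/(-382) = 297*(-1/189) + 8*(-1/382) = -11/7 - 4/191 = -2129/1337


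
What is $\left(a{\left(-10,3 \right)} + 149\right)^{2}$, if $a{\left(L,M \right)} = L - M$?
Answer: $18496$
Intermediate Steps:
$\left(a{\left(-10,3 \right)} + 149\right)^{2} = \left(\left(-10 - 3\right) + 149\right)^{2} = \left(-13 + 149\right)^{2} = 136^{2} = 18496$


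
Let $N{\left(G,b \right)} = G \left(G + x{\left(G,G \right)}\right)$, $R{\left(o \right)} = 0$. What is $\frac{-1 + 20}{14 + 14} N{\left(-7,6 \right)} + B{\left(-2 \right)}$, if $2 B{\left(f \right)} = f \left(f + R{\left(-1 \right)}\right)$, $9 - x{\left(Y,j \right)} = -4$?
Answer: $- \frac{53}{2} \approx -26.5$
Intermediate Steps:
$x{\left(Y,j \right)} = 13$ ($x{\left(Y,j \right)} = 9 - -4 = 9 + 4 = 13$)
$B{\left(f \right)} = \frac{f^{2}}{2}$ ($B{\left(f \right)} = \frac{f \left(f + 0\right)}{2} = \frac{f f}{2} = \frac{f^{2}}{2}$)
$N{\left(G,b \right)} = G \left(13 + G\right)$ ($N{\left(G,b \right)} = G \left(G + 13\right) = G \left(13 + G\right)$)
$\frac{-1 + 20}{14 + 14} N{\left(-7,6 \right)} + B{\left(-2 \right)} = \frac{-1 + 20}{14 + 14} \left(- 7 \left(13 - 7\right)\right) + \frac{\left(-2\right)^{2}}{2} = \frac{19}{28} \left(\left(-7\right) 6\right) + \frac{1}{2} \cdot 4 = 19 \cdot \frac{1}{28} \left(-42\right) + 2 = \frac{19}{28} \left(-42\right) + 2 = - \frac{57}{2} + 2 = - \frac{53}{2}$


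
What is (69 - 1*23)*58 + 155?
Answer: 2823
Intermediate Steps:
(69 - 1*23)*58 + 155 = (69 - 23)*58 + 155 = 46*58 + 155 = 2668 + 155 = 2823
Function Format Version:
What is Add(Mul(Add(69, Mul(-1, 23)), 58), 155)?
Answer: 2823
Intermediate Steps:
Add(Mul(Add(69, Mul(-1, 23)), 58), 155) = Add(Mul(Add(69, -23), 58), 155) = Add(Mul(46, 58), 155) = Add(2668, 155) = 2823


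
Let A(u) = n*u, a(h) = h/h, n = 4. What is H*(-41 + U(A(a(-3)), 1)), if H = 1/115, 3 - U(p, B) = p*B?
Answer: -42/115 ≈ -0.36522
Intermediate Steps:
a(h) = 1
A(u) = 4*u
U(p, B) = 3 - B*p (U(p, B) = 3 - p*B = 3 - B*p)
H = 1/115 ≈ 0.0086956
H*(-41 + U(A(a(-3)), 1)) = (-41 + (3 - 1*1*4*1))/115 = (-41 + (3 - 1*1*4))/115 = (-41 + (3 - 4))/115 = (-41 - 1)/115 = (1/115)*(-42) = -42/115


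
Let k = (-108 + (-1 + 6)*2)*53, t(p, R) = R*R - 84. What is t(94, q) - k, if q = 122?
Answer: 19994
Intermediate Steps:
t(p, R) = -84 + R² (t(p, R) = R² - 84 = -84 + R²)
k = -5194 (k = (-108 + 5*2)*53 = (-108 + 10)*53 = -98*53 = -5194)
t(94, q) - k = (-84 + 122²) - 1*(-5194) = (-84 + 14884) + 5194 = 14800 + 5194 = 19994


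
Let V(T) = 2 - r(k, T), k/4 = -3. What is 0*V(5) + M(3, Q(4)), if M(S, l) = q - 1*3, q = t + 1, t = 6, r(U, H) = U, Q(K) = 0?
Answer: 4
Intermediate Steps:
k = -12 (k = 4*(-3) = -12)
q = 7 (q = 6 + 1 = 7)
V(T) = 14 (V(T) = 2 - 1*(-12) = 2 + 12 = 14)
M(S, l) = 4 (M(S, l) = 7 - 1*3 = 7 - 3 = 4)
0*V(5) + M(3, Q(4)) = 0*14 + 4 = 0 + 4 = 4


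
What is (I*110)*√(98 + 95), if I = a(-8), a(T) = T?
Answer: -880*√193 ≈ -12225.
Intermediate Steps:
I = -8
(I*110)*√(98 + 95) = (-8*110)*√(98 + 95) = -880*√193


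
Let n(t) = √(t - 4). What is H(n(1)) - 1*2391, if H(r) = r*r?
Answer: -2394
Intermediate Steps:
n(t) = √(-4 + t)
H(r) = r²
H(n(1)) - 1*2391 = (√(-4 + 1))² - 1*2391 = (√(-3))² - 2391 = (I*√3)² - 2391 = -3 - 2391 = -2394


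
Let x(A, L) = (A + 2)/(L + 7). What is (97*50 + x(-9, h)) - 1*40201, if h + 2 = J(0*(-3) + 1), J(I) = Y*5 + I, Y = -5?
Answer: -671662/19 ≈ -35351.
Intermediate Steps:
J(I) = -25 + I (J(I) = -5*5 + I = -25 + I)
h = -26 (h = -2 + (-25 + (0*(-3) + 1)) = -2 + (-25 + (0 + 1)) = -2 + (-25 + 1) = -2 - 24 = -26)
x(A, L) = (2 + A)/(7 + L)
(97*50 + x(-9, h)) - 1*40201 = (97*50 + (2 - 9)/(7 - 26)) - 1*40201 = (4850 - 7/(-19)) - 40201 = (4850 - 1/19*(-7)) - 40201 = (4850 + 7/19) - 40201 = 92157/19 - 40201 = -671662/19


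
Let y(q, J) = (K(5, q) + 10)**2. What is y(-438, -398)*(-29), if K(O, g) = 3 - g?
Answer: -5898629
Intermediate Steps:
y(q, J) = (13 - q)**2 (y(q, J) = ((3 - q) + 10)**2 = (13 - q)**2)
y(-438, -398)*(-29) = (-13 - 438)**2*(-29) = (-451)**2*(-29) = 203401*(-29) = -5898629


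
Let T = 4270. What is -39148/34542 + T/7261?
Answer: -68379644/125404731 ≈ -0.54527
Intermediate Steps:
-39148/34542 + T/7261 = -39148/34542 + 4270/7261 = -39148*1/34542 + 4270*(1/7261) = -19574/17271 + 4270/7261 = -68379644/125404731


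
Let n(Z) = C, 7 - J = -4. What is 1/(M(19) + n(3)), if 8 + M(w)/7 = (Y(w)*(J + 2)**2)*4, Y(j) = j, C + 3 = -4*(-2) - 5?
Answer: 1/89852 ≈ 1.1129e-5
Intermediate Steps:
J = 11 (J = 7 - 1*(-4) = 7 + 4 = 11)
C = 0 (C = -3 + (-4*(-2) - 5) = -3 + (8 - 5) = -3 + 3 = 0)
n(Z) = 0
M(w) = -56 + 4732*w (M(w) = -56 + 7*((w*(11 + 2)**2)*4) = -56 + 7*((w*13**2)*4) = -56 + 7*((w*169)*4) = -56 + 7*((169*w)*4) = -56 + 7*(676*w) = -56 + 4732*w)
1/(M(19) + n(3)) = 1/((-56 + 4732*19) + 0) = 1/((-56 + 89908) + 0) = 1/(89852 + 0) = 1/89852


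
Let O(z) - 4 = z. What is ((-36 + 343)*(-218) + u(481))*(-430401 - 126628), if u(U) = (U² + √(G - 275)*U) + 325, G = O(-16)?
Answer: -91776098040 - 267930949*I*√287 ≈ -9.1776e+10 - 4.539e+9*I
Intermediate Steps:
O(z) = 4 + z
G = -12 (G = 4 - 16 = -12)
u(U) = 325 + U² + I*U*√287 (u(U) = (U² + √(-12 - 275)*U) + 325 = (U² + √(-287)*U) + 325 = (U² + (I*√287)*U) + 325 = (U² + I*U*√287) + 325 = 325 + U² + I*U*√287)
((-36 + 343)*(-218) + u(481))*(-430401 - 126628) = ((-36 + 343)*(-218) + (325 + 481² + I*481*√287))*(-430401 - 126628) = (307*(-218) + (325 + 231361 + 481*I*√287))*(-557029) = (-66926 + (231686 + 481*I*√287))*(-557029) = (164760 + 481*I*√287)*(-557029) = -91776098040 - 267930949*I*√287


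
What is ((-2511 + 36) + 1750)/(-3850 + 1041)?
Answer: 725/2809 ≈ 0.25810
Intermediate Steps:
((-2511 + 36) + 1750)/(-3850 + 1041) = (-2475 + 1750)/(-2809) = -725*(-1/2809) = 725/2809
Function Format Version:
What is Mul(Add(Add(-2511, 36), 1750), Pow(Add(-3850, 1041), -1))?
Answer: Rational(725, 2809) ≈ 0.25810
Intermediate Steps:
Mul(Add(Add(-2511, 36), 1750), Pow(Add(-3850, 1041), -1)) = Mul(Add(-2475, 1750), Pow(-2809, -1)) = Mul(-725, Rational(-1, 2809)) = Rational(725, 2809)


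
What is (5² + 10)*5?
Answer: 175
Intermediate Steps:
(5² + 10)*5 = (25 + 10)*5 = 35*5 = 175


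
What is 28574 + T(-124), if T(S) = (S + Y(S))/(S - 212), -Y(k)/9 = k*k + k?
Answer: 608641/21 ≈ 28983.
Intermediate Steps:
Y(k) = -9*k - 9*k² (Y(k) = -9*(k*k + k) = -9*(k² + k) = -9*(k + k²) = -9*k - 9*k²)
T(S) = (S - 9*S*(1 + S))/(-212 + S) (T(S) = (S - 9*S*(1 + S))/(S - 212) = (S - 9*S*(1 + S))/(-212 + S))
28574 + T(-124) = 28574 - 124*(-8 - 9*(-124))/(-212 - 124) = 28574 - 124*(-8 + 1116)/(-336) = 28574 - 124*(-1/336)*1108 = 28574 + 8587/21 = 608641/21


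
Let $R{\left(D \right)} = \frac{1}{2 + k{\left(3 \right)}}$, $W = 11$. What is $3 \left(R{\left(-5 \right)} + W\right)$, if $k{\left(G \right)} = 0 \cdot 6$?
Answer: $\frac{69}{2} \approx 34.5$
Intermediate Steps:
$k{\left(G \right)} = 0$
$R{\left(D \right)} = \frac{1}{2}$ ($R{\left(D \right)} = \frac{1}{2 + 0} = \frac{1}{2}$)
$3 \left(R{\left(-5 \right)} + W\right) = 3 \left(\frac{1}{2} + 11\right) = 3 \cdot \frac{23}{2} = \frac{69}{2}$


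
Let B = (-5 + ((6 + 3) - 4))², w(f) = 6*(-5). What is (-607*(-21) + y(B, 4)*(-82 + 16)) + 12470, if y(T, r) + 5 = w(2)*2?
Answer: 29507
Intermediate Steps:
w(f) = -30
B = 0 (B = (-5 + (9 - 4))² = (-5 + 5)² = 0² = 0)
y(T, r) = -65 (y(T, r) = -5 - 30*2 = -5 - 60 = -65)
(-607*(-21) + y(B, 4)*(-82 + 16)) + 12470 = (-607*(-21) - 65*(-82 + 16)) + 12470 = (12747 - 65*(-66)) + 12470 = (12747 + 4290) + 12470 = 17037 + 12470 = 29507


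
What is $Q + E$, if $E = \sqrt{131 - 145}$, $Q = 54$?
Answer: $54 + i \sqrt{14} \approx 54.0 + 3.7417 i$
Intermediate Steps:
$E = i \sqrt{14}$ ($E = \sqrt{-14} = i \sqrt{14} \approx 3.7417 i$)
$Q + E = 54 + i \sqrt{14}$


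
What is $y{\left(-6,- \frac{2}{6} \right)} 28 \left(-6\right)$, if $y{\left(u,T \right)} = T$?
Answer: $56$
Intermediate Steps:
$y{\left(-6,- \frac{2}{6} \right)} 28 \left(-6\right) = - \frac{2}{6} \cdot 28 \left(-6\right) = \left(-2\right) \frac{1}{6} \cdot 28 \left(-6\right) = \left(- \frac{1}{3}\right) 28 \left(-6\right) = \left(- \frac{28}{3}\right) \left(-6\right) = 56$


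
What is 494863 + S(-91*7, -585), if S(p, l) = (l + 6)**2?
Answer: 830104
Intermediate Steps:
S(p, l) = (6 + l)**2
494863 + S(-91*7, -585) = 494863 + (6 - 585)**2 = 494863 + (-579)**2 = 494863 + 335241 = 830104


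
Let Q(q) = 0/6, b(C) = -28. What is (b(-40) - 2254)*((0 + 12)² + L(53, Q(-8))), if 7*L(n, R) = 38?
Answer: -340996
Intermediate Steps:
Q(q) = 0 (Q(q) = 0*(⅙) = 0)
L(n, R) = 38/7 (L(n, R) = (⅐)*38 = 38/7)
(b(-40) - 2254)*((0 + 12)² + L(53, Q(-8))) = (-28 - 2254)*((0 + 12)² + 38/7) = -2282*(12² + 38/7) = -2282*(144 + 38/7) = -2282*1046/7 = -340996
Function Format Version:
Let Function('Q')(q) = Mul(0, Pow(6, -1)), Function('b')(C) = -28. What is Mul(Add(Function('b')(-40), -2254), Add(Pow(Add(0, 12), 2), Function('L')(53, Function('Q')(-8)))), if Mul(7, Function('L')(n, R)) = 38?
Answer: -340996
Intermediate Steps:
Function('Q')(q) = 0 (Function('Q')(q) = Mul(0, Rational(1, 6)) = 0)
Function('L')(n, R) = Rational(38, 7) (Function('L')(n, R) = Mul(Rational(1, 7), 38) = Rational(38, 7))
Mul(Add(Function('b')(-40), -2254), Add(Pow(Add(0, 12), 2), Function('L')(53, Function('Q')(-8)))) = Mul(Add(-28, -2254), Add(Pow(Add(0, 12), 2), Rational(38, 7))) = Mul(-2282, Add(Pow(12, 2), Rational(38, 7))) = Mul(-2282, Add(144, Rational(38, 7))) = Mul(-2282, Rational(1046, 7)) = -340996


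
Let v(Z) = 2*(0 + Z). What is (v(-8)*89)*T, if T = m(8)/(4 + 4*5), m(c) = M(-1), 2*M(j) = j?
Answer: 89/3 ≈ 29.667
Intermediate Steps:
M(j) = j/2
m(c) = -½ (m(c) = (½)*(-1) = -½)
v(Z) = 2*Z
T = -1/48 (T = -1/(2*(4 + 4*5)) = -1/(2*(4 + 20)) = -½/24 = -½*1/24 = -1/48 ≈ -0.020833)
(v(-8)*89)*T = ((2*(-8))*89)*(-1/48) = -16*89*(-1/48) = -1424*(-1/48) = 89/3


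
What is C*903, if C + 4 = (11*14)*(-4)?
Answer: -559860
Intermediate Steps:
C = -620 (C = -4 + (11*14)*(-4) = -4 + 154*(-4) = -4 - 616 = -620)
C*903 = -620*903 = -559860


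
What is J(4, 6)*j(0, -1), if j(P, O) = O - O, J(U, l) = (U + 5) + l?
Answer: 0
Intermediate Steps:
J(U, l) = 5 + U + l (J(U, l) = (5 + U) + l = 5 + U + l)
j(P, O) = 0
J(4, 6)*j(0, -1) = (5 + 4 + 6)*0 = 15*0 = 0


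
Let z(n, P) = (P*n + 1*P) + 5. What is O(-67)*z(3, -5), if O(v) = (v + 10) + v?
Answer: 1860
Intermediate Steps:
O(v) = 10 + 2*v (O(v) = (10 + v) + v = 10 + 2*v)
z(n, P) = 5 + P + P*n (z(n, P) = (P*n + P) + 5 = (P + P*n) + 5 = 5 + P + P*n)
O(-67)*z(3, -5) = (10 + 2*(-67))*(5 - 5 - 5*3) = (10 - 134)*(5 - 5 - 15) = -124*(-15) = 1860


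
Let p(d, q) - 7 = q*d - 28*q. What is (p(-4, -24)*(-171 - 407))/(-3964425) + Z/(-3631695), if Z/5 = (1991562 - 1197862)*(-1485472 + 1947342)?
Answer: -6459125537313422/12797851067 ≈ -5.0470e+5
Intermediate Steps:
p(d, q) = 7 - 28*q + d*q (p(d, q) = 7 + (q*d - 28*q) = 7 + (d*q - 28*q) = 7 + (-28*q + d*q) = 7 - 28*q + d*q)
Z = 1832931095000 (Z = 5*((1991562 - 1197862)*(-1485472 + 1947342)) = 5*(793700*461870) = 5*366586219000 = 1832931095000)
(p(-4, -24)*(-171 - 407))/(-3964425) + Z/(-3631695) = ((7 - 28*(-24) - 4*(-24))*(-171 - 407))/(-3964425) + 1832931095000/(-3631695) = ((7 + 672 + 96)*(-578))*(-1/3964425) + 1832931095000*(-1/3631695) = (775*(-578))*(-1/3964425) - 366586219000/726339 = -447950*(-1/3964425) - 366586219000/726339 = 17918/158577 - 366586219000/726339 = -6459125537313422/12797851067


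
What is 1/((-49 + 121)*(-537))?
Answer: -1/38664 ≈ -2.5864e-5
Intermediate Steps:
1/((-49 + 121)*(-537)) = -1/537/72 = (1/72)*(-1/537) = -1/38664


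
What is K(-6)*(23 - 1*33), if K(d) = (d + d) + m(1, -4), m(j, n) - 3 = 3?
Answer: 60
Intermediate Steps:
m(j, n) = 6 (m(j, n) = 3 + 3 = 6)
K(d) = 6 + 2*d (K(d) = (d + d) + 6 = 2*d + 6 = 6 + 2*d)
K(-6)*(23 - 1*33) = (6 + 2*(-6))*(23 - 1*33) = (6 - 12)*(23 - 33) = -6*(-10) = 60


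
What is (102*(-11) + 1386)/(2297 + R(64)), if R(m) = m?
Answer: 88/787 ≈ 0.11182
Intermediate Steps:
(102*(-11) + 1386)/(2297 + R(64)) = (102*(-11) + 1386)/(2297 + 64) = (-1122 + 1386)/2361 = 264*(1/2361) = 88/787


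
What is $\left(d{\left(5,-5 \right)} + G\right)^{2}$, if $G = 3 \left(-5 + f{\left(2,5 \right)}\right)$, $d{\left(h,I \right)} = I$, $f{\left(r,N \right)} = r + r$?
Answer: $64$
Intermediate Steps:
$f{\left(r,N \right)} = 2 r$
$G = -3$ ($G = 3 \left(-5 + 2 \cdot 2\right) = 3 \left(-5 + 4\right) = 3 \left(-1\right) = -3$)
$\left(d{\left(5,-5 \right)} + G\right)^{2} = \left(-5 - 3\right)^{2} = \left(-8\right)^{2} = 64$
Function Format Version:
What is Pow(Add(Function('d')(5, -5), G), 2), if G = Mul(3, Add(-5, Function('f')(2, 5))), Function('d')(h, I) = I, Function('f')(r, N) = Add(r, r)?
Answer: 64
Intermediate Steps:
Function('f')(r, N) = Mul(2, r)
G = -3 (G = Mul(3, Add(-5, Mul(2, 2))) = Mul(3, Add(-5, 4)) = Mul(3, -1) = -3)
Pow(Add(Function('d')(5, -5), G), 2) = Pow(Add(-5, -3), 2) = Pow(-8, 2) = 64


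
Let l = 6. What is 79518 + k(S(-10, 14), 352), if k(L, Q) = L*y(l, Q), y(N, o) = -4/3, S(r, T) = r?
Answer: 238594/3 ≈ 79531.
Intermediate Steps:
y(N, o) = -4/3 (y(N, o) = -4*⅓ = -4/3)
k(L, Q) = -4*L/3 (k(L, Q) = L*(-4/3) = -4*L/3)
79518 + k(S(-10, 14), 352) = 79518 - 4/3*(-10) = 79518 + 40/3 = 238594/3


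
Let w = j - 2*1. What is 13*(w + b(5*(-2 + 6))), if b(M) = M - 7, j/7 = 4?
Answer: 507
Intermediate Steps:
j = 28 (j = 7*4 = 28)
b(M) = -7 + M
w = 26 (w = 28 - 2*1 = 28 - 2 = 26)
13*(w + b(5*(-2 + 6))) = 13*(26 + (-7 + 5*(-2 + 6))) = 13*(26 + (-7 + 5*4)) = 13*(26 + (-7 + 20)) = 13*(26 + 13) = 13*39 = 507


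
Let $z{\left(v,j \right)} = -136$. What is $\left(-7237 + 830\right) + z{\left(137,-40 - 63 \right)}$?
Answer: $-6543$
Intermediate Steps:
$\left(-7237 + 830\right) + z{\left(137,-40 - 63 \right)} = \left(-7237 + 830\right) - 136 = -6407 - 136 = -6543$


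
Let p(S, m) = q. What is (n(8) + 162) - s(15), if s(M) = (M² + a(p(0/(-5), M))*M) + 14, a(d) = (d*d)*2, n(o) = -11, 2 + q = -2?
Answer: -568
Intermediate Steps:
q = -4 (q = -2 - 2 = -4)
p(S, m) = -4
a(d) = 2*d² (a(d) = d²*2 = 2*d²)
s(M) = 14 + M² + 32*M (s(M) = (M² + (2*(-4)²)*M) + 14 = (M² + (2*16)*M) + 14 = (M² + 32*M) + 14 = 14 + M² + 32*M)
(n(8) + 162) - s(15) = (-11 + 162) - (14 + 15² + 32*15) = 151 - (14 + 225 + 480) = 151 - 1*719 = 151 - 719 = -568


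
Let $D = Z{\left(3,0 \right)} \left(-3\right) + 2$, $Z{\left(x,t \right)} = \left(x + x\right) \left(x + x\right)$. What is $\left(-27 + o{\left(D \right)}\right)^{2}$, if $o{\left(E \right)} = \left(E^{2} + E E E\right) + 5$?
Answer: $1391932759204$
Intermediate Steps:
$Z{\left(x,t \right)} = 4 x^{2}$ ($Z{\left(x,t \right)} = 2 x 2 x = 4 x^{2}$)
$D = -106$ ($D = 4 \cdot 3^{2} \left(-3\right) + 2 = 4 \cdot 9 \left(-3\right) + 2 = 36 \left(-3\right) + 2 = -108 + 2 = -106$)
$o{\left(E \right)} = 5 + E^{2} + E^{3}$ ($o{\left(E \right)} = \left(E^{2} + E^{2} E\right) + 5 = \left(E^{2} + E^{3}\right) + 5 = 5 + E^{2} + E^{3}$)
$\left(-27 + o{\left(D \right)}\right)^{2} = \left(-27 + \left(5 + \left(-106\right)^{2} + \left(-106\right)^{3}\right)\right)^{2} = \left(-27 + \left(5 + 11236 - 1191016\right)\right)^{2} = \left(-27 - 1179775\right)^{2} = \left(-1179802\right)^{2} = 1391932759204$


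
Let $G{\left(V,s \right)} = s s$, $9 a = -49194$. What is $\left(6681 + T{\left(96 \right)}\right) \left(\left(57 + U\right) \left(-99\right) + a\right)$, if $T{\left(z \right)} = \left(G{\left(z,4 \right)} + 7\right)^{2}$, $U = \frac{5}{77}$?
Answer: $-80142240$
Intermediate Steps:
$U = \frac{5}{77}$ ($U = 5 \cdot \frac{1}{77} = \frac{5}{77} \approx 0.064935$)
$a = -5466$ ($a = \frac{1}{9} \left(-49194\right) = -5466$)
$G{\left(V,s \right)} = s^{2}$
$T{\left(z \right)} = 529$ ($T{\left(z \right)} = \left(4^{2} + 7\right)^{2} = \left(16 + 7\right)^{2} = 23^{2} = 529$)
$\left(6681 + T{\left(96 \right)}\right) \left(\left(57 + U\right) \left(-99\right) + a\right) = \left(6681 + 529\right) \left(\left(57 + \frac{5}{77}\right) \left(-99\right) - 5466\right) = 7210 \left(\frac{4394}{77} \left(-99\right) - 5466\right) = 7210 \left(- \frac{39546}{7} - 5466\right) = 7210 \left(- \frac{77808}{7}\right) = -80142240$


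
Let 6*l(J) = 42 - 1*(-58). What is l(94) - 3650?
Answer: -10900/3 ≈ -3633.3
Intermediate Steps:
l(J) = 50/3 (l(J) = (42 - 1*(-58))/6 = (42 + 58)/6 = (1/6)*100 = 50/3)
l(94) - 3650 = 50/3 - 3650 = -10900/3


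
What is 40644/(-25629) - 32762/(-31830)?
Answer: -75673537/135961845 ≈ -0.55658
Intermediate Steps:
40644/(-25629) - 32762/(-31830) = 40644*(-1/25629) - 32762*(-1/31830) = -13548/8543 + 16381/15915 = -75673537/135961845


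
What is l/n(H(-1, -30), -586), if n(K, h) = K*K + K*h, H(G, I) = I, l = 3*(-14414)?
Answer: -7207/3080 ≈ -2.3399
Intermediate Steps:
l = -43242
n(K, h) = K² + K*h
l/n(H(-1, -30), -586) = -43242*(-1/(30*(-30 - 586))) = -43242/((-30*(-616))) = -43242/18480 = -43242*1/18480 = -7207/3080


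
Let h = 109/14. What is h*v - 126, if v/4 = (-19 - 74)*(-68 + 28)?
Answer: 810078/7 ≈ 1.1573e+5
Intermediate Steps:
v = 14880 (v = 4*((-19 - 74)*(-68 + 28)) = 4*(-93*(-40)) = 4*3720 = 14880)
h = 109/14 (h = 109*(1/14) = 109/14 ≈ 7.7857)
h*v - 126 = (109/14)*14880 - 126 = 810960/7 - 126 = 810078/7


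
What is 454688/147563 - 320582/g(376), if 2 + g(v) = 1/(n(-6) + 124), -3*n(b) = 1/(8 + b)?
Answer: 1351886996003/8399740 ≈ 1.6094e+5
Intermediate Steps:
n(b) = -1/(3*(8 + b))
g(v) = -1480/743 (g(v) = -2 + 1/(-1/(24 + 3*(-6)) + 124) = -2 + 1/(-1/(24 - 18) + 124) = -2 + 1/(-1/6 + 124) = -2 + 1/(-1*⅙ + 124) = -2 + 1/(-⅙ + 124) = -2 + 1/(743/6) = -2 + 6/743 = -1480/743)
454688/147563 - 320582/g(376) = 454688/147563 - 320582/(-1480/743) = 454688*(1/147563) - 320582*(-743/1480) = 34976/11351 + 119096213/740 = 1351886996003/8399740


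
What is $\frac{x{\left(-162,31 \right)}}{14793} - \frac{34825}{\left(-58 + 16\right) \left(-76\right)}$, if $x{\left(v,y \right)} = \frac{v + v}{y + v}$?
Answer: $- \frac{3213606727}{294558216} \approx -10.91$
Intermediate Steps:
$x{\left(v,y \right)} = \frac{2 v}{v + y}$
$\frac{x{\left(-162,31 \right)}}{14793} - \frac{34825}{\left(-58 + 16\right) \left(-76\right)} = \frac{2 \left(-162\right) \frac{1}{-162 + 31}}{14793} - \frac{34825}{\left(-58 + 16\right) \left(-76\right)} = 2 \left(-162\right) \frac{1}{-131} \cdot \frac{1}{14793} - \frac{34825}{\left(-42\right) \left(-76\right)} = 2 \left(-162\right) \left(- \frac{1}{131}\right) \frac{1}{14793} - \frac{34825}{3192} = \frac{324}{131} \cdot \frac{1}{14793} - \frac{4975}{456} = \frac{108}{645961} - \frac{4975}{456} = - \frac{3213606727}{294558216}$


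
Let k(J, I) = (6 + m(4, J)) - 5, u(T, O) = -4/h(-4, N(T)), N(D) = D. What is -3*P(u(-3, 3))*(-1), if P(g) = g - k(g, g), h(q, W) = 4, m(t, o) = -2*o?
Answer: -12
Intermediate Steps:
u(T, O) = -1 (u(T, O) = -4/4 = -4*1/4 = -1)
k(J, I) = 1 - 2*J (k(J, I) = (6 - 2*J) - 5 = 1 - 2*J)
P(g) = -1 + 3*g (P(g) = g - (1 - 2*g) = g + (-1 + 2*g) = -1 + 3*g)
-3*P(u(-3, 3))*(-1) = -3*(-1 + 3*(-1))*(-1) = -3*(-1 - 3)*(-1) = -3*(-4)*(-1) = 12*(-1) = -12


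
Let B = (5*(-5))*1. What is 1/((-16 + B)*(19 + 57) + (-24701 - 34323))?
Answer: -1/62140 ≈ -1.6093e-5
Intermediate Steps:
B = -25 (B = -25*1 = -25)
1/((-16 + B)*(19 + 57) + (-24701 - 34323)) = 1/((-16 - 25)*(19 + 57) + (-24701 - 34323)) = 1/(-41*76 - 59024) = 1/(-3116 - 59024) = 1/(-62140) = -1/62140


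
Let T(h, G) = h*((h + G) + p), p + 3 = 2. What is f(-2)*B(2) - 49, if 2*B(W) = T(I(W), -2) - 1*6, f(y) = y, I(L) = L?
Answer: -41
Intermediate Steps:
p = -1 (p = -3 + 2 = -1)
T(h, G) = h*(-1 + G + h) (T(h, G) = h*((h + G) - 1) = h*((G + h) - 1) = h*(-1 + G + h))
B(W) = -3 + W*(-3 + W)/2 (B(W) = (W*(-1 - 2 + W) - 1*6)/2 = (W*(-3 + W) - 6)/2 = (-6 + W*(-3 + W))/2 = -3 + W*(-3 + W)/2)
f(-2)*B(2) - 49 = -2*(-3 + (½)*2*(-3 + 2)) - 49 = -2*(-3 + (½)*2*(-1)) - 49 = -2*(-3 - 1) - 49 = -2*(-4) - 49 = 8 - 49 = -41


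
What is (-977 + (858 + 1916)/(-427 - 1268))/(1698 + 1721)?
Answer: -1658789/5795205 ≈ -0.28623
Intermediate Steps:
(-977 + (858 + 1916)/(-427 - 1268))/(1698 + 1721) = (-977 + 2774/(-1695))/3419 = (-977 + 2774*(-1/1695))*(1/3419) = (-977 - 2774/1695)*(1/3419) = -1658789/1695*1/3419 = -1658789/5795205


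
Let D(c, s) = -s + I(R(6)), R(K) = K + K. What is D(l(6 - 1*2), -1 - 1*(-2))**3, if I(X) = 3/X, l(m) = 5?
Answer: -27/64 ≈ -0.42188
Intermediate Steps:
R(K) = 2*K
D(c, s) = 1/4 - s (D(c, s) = -s + 3/((2*6)) = -s + 3/12 = -s + 3*(1/12) = -s + 1/4 = 1/4 - s)
D(l(6 - 1*2), -1 - 1*(-2))**3 = (1/4 - (-1 - 1*(-2)))**3 = (1/4 - (-1 + 2))**3 = (1/4 - 1*1)**3 = (1/4 - 1)**3 = (-3/4)**3 = -27/64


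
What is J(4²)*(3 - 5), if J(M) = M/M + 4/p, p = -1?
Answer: 6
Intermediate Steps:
J(M) = -3 (J(M) = M/M + 4/(-1) = 1 + 4*(-1) = 1 - 4 = -3)
J(4²)*(3 - 5) = -3*(3 - 5) = -3*(-2) = 6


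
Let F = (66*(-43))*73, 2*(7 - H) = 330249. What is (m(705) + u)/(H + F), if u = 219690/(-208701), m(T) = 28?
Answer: -1249764/17266135187 ≈ -7.2382e-5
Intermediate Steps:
H = -330235/2 (H = 7 - 1/2*330249 = 7 - 330249/2 = -330235/2 ≈ -1.6512e+5)
u = -24410/23189 (u = 219690*(-1/208701) = -24410/23189 ≈ -1.0527)
F = -207174 (F = -2838*73 = -207174)
(m(705) + u)/(H + F) = (28 - 24410/23189)/(-330235/2 - 207174) = 624882/(23189*(-744583/2)) = (624882/23189)*(-2/744583) = -1249764/17266135187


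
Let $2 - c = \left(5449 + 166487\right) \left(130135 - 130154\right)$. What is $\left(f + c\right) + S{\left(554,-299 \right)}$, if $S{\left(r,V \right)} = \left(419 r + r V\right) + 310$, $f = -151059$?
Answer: $3182517$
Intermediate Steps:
$c = 3266786$ ($c = 2 - \left(5449 + 166487\right) \left(130135 - 130154\right) = 2 - 171936 \left(-19\right) = 2 - -3266784 = 2 + 3266784 = 3266786$)
$S{\left(r,V \right)} = 310 + 419 r + V r$ ($S{\left(r,V \right)} = \left(419 r + V r\right) + 310 = 310 + 419 r + V r$)
$\left(f + c\right) + S{\left(554,-299 \right)} = \left(-151059 + 3266786\right) + \left(310 + 419 \cdot 554 - 165646\right) = 3115727 + \left(310 + 232126 - 165646\right) = 3115727 + 66790 = 3182517$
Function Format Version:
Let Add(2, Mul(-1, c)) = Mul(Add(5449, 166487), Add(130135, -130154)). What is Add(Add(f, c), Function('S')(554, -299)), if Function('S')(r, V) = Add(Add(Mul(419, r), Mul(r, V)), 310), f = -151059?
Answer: 3182517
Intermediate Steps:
c = 3266786 (c = Add(2, Mul(-1, Mul(Add(5449, 166487), Add(130135, -130154)))) = Add(2, Mul(-1, Mul(171936, -19))) = Add(2, Mul(-1, -3266784)) = Add(2, 3266784) = 3266786)
Function('S')(r, V) = Add(310, Mul(419, r), Mul(V, r)) (Function('S')(r, V) = Add(Add(Mul(419, r), Mul(V, r)), 310) = Add(310, Mul(419, r), Mul(V, r)))
Add(Add(f, c), Function('S')(554, -299)) = Add(Add(-151059, 3266786), Add(310, Mul(419, 554), Mul(-299, 554))) = Add(3115727, Add(310, 232126, -165646)) = Add(3115727, 66790) = 3182517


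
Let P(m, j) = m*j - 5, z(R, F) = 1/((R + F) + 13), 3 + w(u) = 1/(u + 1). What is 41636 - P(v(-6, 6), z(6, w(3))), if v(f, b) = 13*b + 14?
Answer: 2706297/65 ≈ 41635.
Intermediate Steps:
v(f, b) = 14 + 13*b
w(u) = -3 + 1/(1 + u) (w(u) = -3 + 1/(u + 1) = -3 + 1/(1 + u))
z(R, F) = 1/(13 + F + R) (z(R, F) = 1/((F + R) + 13) = 1/(13 + F + R))
P(m, j) = -5 + j*m (P(m, j) = j*m - 5 = -5 + j*m)
41636 - P(v(-6, 6), z(6, w(3))) = 41636 - (-5 + (14 + 13*6)/(13 + (-2 - 3*3)/(1 + 3) + 6)) = 41636 - (-5 + (14 + 78)/(13 + (-2 - 9)/4 + 6)) = 41636 - (-5 + 92/(13 + (1/4)*(-11) + 6)) = 41636 - (-5 + 92/(13 - 11/4 + 6)) = 41636 - (-5 + 92/(65/4)) = 41636 - (-5 + (4/65)*92) = 41636 - (-5 + 368/65) = 41636 - 1*43/65 = 41636 - 43/65 = 2706297/65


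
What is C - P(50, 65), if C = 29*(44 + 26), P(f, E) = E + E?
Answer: 1900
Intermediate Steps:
P(f, E) = 2*E
C = 2030 (C = 29*70 = 2030)
C - P(50, 65) = 2030 - 2*65 = 2030 - 1*130 = 2030 - 130 = 1900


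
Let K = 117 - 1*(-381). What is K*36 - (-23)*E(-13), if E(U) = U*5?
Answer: 16433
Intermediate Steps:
E(U) = 5*U
K = 498 (K = 117 + 381 = 498)
K*36 - (-23)*E(-13) = 498*36 - (-23)*5*(-13) = 17928 - (-23)*(-65) = 17928 - 1*1495 = 17928 - 1495 = 16433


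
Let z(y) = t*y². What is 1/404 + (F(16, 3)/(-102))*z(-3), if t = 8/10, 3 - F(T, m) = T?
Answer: 31597/34340 ≈ 0.92012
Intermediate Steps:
F(T, m) = 3 - T
t = ⅘ (t = 8*(⅒) = ⅘ ≈ 0.80000)
z(y) = 4*y²/5
1/404 + (F(16, 3)/(-102))*z(-3) = 1/404 + ((3 - 1*16)/(-102))*((⅘)*(-3)²) = 1/404 + ((3 - 16)*(-1/102))*((⅘)*9) = 1/404 - 13*(-1/102)*(36/5) = 1/404 + (13/102)*(36/5) = 1/404 + 78/85 = 31597/34340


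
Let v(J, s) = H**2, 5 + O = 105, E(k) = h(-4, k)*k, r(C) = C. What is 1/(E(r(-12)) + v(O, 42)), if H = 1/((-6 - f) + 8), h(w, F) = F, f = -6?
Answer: 64/9217 ≈ 0.0069437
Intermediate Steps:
E(k) = k**2 (E(k) = k*k = k**2)
O = 100 (O = -5 + 105 = 100)
H = 1/8 (H = 1/((-6 - 1*(-6)) + 8) = 1/((-6 + 6) + 8) = 1/(0 + 8) = 1/8 ≈ 0.12500)
v(J, s) = 1/64 (v(J, s) = (1/8)**2 = 1/64)
1/(E(r(-12)) + v(O, 42)) = 1/((-12)**2 + 1/64) = 1/(144 + 1/64) = 1/(9217/64) = 64/9217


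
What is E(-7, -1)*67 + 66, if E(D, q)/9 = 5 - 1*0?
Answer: 3081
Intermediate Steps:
E(D, q) = 45 (E(D, q) = 9*(5 - 1*0) = 9*(5 + 0) = 9*5 = 45)
E(-7, -1)*67 + 66 = 45*67 + 66 = 3015 + 66 = 3081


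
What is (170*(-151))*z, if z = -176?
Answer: 4517920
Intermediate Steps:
(170*(-151))*z = (170*(-151))*(-176) = -25670*(-176) = 4517920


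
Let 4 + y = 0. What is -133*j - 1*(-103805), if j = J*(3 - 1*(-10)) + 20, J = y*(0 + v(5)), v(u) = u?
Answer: 135725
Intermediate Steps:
y = -4 (y = -4 + 0 = -4)
J = -20 (J = -4*(0 + 5) = -4*5 = -20)
j = -240 (j = -20*(3 - 1*(-10)) + 20 = -20*(3 + 10) + 20 = -20*13 + 20 = -260 + 20 = -240)
-133*j - 1*(-103805) = -133*(-240) - 1*(-103805) = 31920 + 103805 = 135725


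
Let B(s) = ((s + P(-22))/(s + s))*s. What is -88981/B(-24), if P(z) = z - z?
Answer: 88981/12 ≈ 7415.1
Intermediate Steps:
P(z) = 0
B(s) = s/2 (B(s) = ((s + 0)/(s + s))*s = (s/((2*s)))*s = (s*(1/(2*s)))*s = s/2)
-88981/B(-24) = -88981/((1/2)*(-24)) = -88981/(-12) = -88981*(-1/12) = 88981/12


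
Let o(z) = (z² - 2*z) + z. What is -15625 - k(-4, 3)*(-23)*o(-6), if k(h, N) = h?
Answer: -19489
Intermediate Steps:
o(z) = z² - z
-15625 - k(-4, 3)*(-23)*o(-6) = -15625 - (-4*(-23))*(-6*(-1 - 6)) = -15625 - 92*(-6*(-7)) = -15625 - 92*42 = -15625 - 1*3864 = -15625 - 3864 = -19489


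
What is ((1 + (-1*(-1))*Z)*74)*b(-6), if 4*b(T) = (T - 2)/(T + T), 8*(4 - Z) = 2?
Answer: 703/12 ≈ 58.583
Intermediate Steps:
Z = 15/4 (Z = 4 - 1/8*2 = 4 - 1/4 = 15/4 ≈ 3.7500)
b(T) = (-2 + T)/(8*T) (b(T) = ((T - 2)/(T + T))/4 = ((-2 + T)/((2*T)))/4 = ((-2 + T)*(1/(2*T)))/4 = ((-2 + T)/(2*T))/4 = (-2 + T)/(8*T))
((1 + (-1*(-1))*Z)*74)*b(-6) = ((1 - 1*(-1)*(15/4))*74)*((1/8)*(-2 - 6)/(-6)) = ((1 + 1*(15/4))*74)*((1/8)*(-1/6)*(-8)) = ((1 + 15/4)*74)*(1/6) = ((19/4)*74)*(1/6) = (703/2)*(1/6) = 703/12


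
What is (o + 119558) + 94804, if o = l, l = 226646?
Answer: 441008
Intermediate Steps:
o = 226646
(o + 119558) + 94804 = (226646 + 119558) + 94804 = 346204 + 94804 = 441008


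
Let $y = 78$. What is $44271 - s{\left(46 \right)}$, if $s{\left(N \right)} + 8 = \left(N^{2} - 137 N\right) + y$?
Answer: $48387$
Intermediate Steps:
$s{\left(N \right)} = 70 + N^{2} - 137 N$ ($s{\left(N \right)} = -8 + \left(\left(N^{2} - 137 N\right) + 78\right) = -8 + \left(78 + N^{2} - 137 N\right) = 70 + N^{2} - 137 N$)
$44271 - s{\left(46 \right)} = 44271 - \left(70 + 46^{2} - 6302\right) = 44271 - \left(70 + 2116 - 6302\right) = 44271 - -4116 = 44271 + 4116 = 48387$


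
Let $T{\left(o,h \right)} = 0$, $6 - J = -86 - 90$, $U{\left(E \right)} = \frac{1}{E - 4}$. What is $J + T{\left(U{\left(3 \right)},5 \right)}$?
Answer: $182$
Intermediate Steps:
$U{\left(E \right)} = \frac{1}{-4 + E}$
$J = 182$ ($J = 6 - \left(-86 - 90\right) = 6 - -176 = 6 + 176 = 182$)
$J + T{\left(U{\left(3 \right)},5 \right)} = 182 + 0 = 182$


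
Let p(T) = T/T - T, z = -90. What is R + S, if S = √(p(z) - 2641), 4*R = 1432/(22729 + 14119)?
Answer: 179/18424 + 5*I*√102 ≈ 0.0097156 + 50.497*I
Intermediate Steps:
p(T) = 1 - T
R = 179/18424 (R = (1432/(22729 + 14119))/4 = (1432/36848)/4 = (1432*(1/36848))/4 = (¼)*(179/4606) = 179/18424 ≈ 0.0097156)
S = 5*I*√102 (S = √((1 - 1*(-90)) - 2641) = √((1 + 90) - 2641) = √(91 - 2641) = √(-2550) = 5*I*√102 ≈ 50.497*I)
R + S = 179/18424 + 5*I*√102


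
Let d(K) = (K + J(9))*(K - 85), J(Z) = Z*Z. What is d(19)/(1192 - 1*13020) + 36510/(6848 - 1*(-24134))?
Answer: 79540185/45806887 ≈ 1.7364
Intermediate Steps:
J(Z) = Z**2
d(K) = (-85 + K)*(81 + K) (d(K) = (K + 9**2)*(K - 85) = (K + 81)*(-85 + K) = (81 + K)*(-85 + K) = (-85 + K)*(81 + K))
d(19)/(1192 - 1*13020) + 36510/(6848 - 1*(-24134)) = (-6885 + 19**2 - 4*19)/(1192 - 1*13020) + 36510/(6848 - 1*(-24134)) = (-6885 + 361 - 76)/(1192 - 13020) + 36510/(6848 + 24134) = -6600/(-11828) + 36510/30982 = -6600*(-1/11828) + 36510*(1/30982) = 1650/2957 + 18255/15491 = 79540185/45806887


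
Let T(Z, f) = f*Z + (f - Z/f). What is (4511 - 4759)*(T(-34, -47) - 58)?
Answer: -17393976/47 ≈ -3.7008e+5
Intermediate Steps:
T(Z, f) = f + Z*f - Z/f (T(Z, f) = Z*f + (f - Z/f) = f + Z*f - Z/f)
(4511 - 4759)*(T(-34, -47) - 58) = (4511 - 4759)*((-47 - 34*(-47) - 1*(-34)/(-47)) - 58) = -248*((-47 + 1598 - 1*(-34)*(-1/47)) - 58) = -248*((-47 + 1598 - 34/47) - 58) = -248*(72863/47 - 58) = -248*70137/47 = -17393976/47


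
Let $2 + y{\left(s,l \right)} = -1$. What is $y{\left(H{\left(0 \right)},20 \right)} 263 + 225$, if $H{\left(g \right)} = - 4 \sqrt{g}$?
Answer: $-564$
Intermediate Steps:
$y{\left(s,l \right)} = -3$ ($y{\left(s,l \right)} = -2 - 1 = -3$)
$y{\left(H{\left(0 \right)},20 \right)} 263 + 225 = \left(-3\right) 263 + 225 = -789 + 225 = -564$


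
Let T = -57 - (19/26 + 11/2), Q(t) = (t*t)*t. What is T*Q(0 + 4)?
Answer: -52608/13 ≈ -4046.8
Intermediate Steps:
Q(t) = t**3 (Q(t) = t**2*t = t**3)
T = -822/13 (T = -57 - (19*(1/26) + 11*(1/2)) = -57 - (19/26 + 11/2) = -57 - 1*81/13 = -57 - 81/13 = -822/13 ≈ -63.231)
T*Q(0 + 4) = -822*(0 + 4)**3/13 = -822/13*4**3 = -822/13*64 = -52608/13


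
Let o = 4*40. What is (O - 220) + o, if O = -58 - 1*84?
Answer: -202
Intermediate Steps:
o = 160
O = -142 (O = -58 - 84 = -142)
(O - 220) + o = (-142 - 220) + 160 = -362 + 160 = -202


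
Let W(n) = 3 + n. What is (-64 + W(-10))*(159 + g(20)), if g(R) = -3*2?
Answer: -10863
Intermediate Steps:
g(R) = -6
(-64 + W(-10))*(159 + g(20)) = (-64 + (3 - 10))*(159 - 6) = (-64 - 7)*153 = -71*153 = -10863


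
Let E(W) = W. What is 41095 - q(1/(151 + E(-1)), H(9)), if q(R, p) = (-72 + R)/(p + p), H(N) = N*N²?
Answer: 8987487299/218700 ≈ 41095.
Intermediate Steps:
H(N) = N³
q(R, p) = (-72 + R)/(2*p) (q(R, p) = (-72 + R)/((2*p)) = (-72 + R)*(1/(2*p)) = (-72 + R)/(2*p))
41095 - q(1/(151 + E(-1)), H(9)) = 41095 - (-72 + 1/(151 - 1))/(2*(9³)) = 41095 - (-72 + 1/150)/(2*729) = 41095 - (-10799)/(2*729*150) = 41095 - 1*(-10799/218700) = 41095 + 10799/218700 = 8987487299/218700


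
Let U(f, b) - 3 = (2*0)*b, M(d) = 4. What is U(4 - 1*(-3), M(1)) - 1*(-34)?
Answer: 37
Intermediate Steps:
U(f, b) = 3 (U(f, b) = 3 + (2*0)*b = 3 + 0*b = 3 + 0 = 3)
U(4 - 1*(-3), M(1)) - 1*(-34) = 3 - 1*(-34) = 3 + 34 = 37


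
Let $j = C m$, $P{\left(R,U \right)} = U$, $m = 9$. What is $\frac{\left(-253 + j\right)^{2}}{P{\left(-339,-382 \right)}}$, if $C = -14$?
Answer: $- \frac{143641}{382} \approx -376.02$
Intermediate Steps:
$j = -126$ ($j = \left(-14\right) 9 = -126$)
$\frac{\left(-253 + j\right)^{2}}{P{\left(-339,-382 \right)}} = \frac{\left(-253 - 126\right)^{2}}{-382} = \left(-379\right)^{2} \left(- \frac{1}{382}\right) = 143641 \left(- \frac{1}{382}\right) = - \frac{143641}{382}$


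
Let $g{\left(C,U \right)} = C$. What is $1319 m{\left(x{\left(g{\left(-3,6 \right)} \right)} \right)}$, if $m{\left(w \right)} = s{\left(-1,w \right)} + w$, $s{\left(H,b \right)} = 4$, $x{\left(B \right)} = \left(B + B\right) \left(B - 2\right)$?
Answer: $44846$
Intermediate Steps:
$x{\left(B \right)} = 2 B \left(-2 + B\right)$
$m{\left(w \right)} = 4 + w$
$1319 m{\left(x{\left(g{\left(-3,6 \right)} \right)} \right)} = 1319 \left(4 + 2 \left(-3\right) \left(-2 - 3\right)\right) = 1319 \left(4 + 2 \left(-3\right) \left(-5\right)\right) = 1319 \left(4 + 30\right) = 1319 \cdot 34 = 44846$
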